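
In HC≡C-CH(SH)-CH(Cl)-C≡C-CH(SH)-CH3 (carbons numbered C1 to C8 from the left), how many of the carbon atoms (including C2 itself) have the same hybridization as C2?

4

C2 is sp (two π bonds).
C1: sp ✓
C2: sp ✓
C3: sp3
C4: sp3
C5: sp ✓
C6: sp ✓
C7: sp3
C8: sp3
4 carbons are sp.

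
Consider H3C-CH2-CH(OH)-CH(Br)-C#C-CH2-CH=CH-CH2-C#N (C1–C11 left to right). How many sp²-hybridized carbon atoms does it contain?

C1: sp3
C2: sp3
C3: sp3
C4: sp3
C5: sp
C6: sp
C7: sp3
C8: sp2 ✓
C9: sp2 ✓
C10: sp3
C11: sp
C8, C9 → 2 sp2 carbons.

2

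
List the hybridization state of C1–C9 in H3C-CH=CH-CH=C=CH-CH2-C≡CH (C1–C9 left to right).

C1: 4 σ bonds; 4 regions of electron density → sp3.
C2: 3 σ bonds, plus one π bond — 3 electron domains, sp2.
C3: 3 σ bonds, plus one π bond — 3 electron domains, sp2.
C4: 3 σ bonds, plus one π bond — 3 electron domains, sp2.
C5 carries 2 σ bonds, plus two π bonds, giving a steric number of 2, so it is sp.
C6: 3 σ bonds, plus one π bond; 3 regions of electron density → sp2.
C7: 4 σ bonds — 4 electron domains, sp3.
C8 — 2 σ bonds, plus two π bonds. Steric number 2, so sp.
C9: 2 σ bonds, plus two π bonds — 2 electron domains, sp.

C1 sp3, C2 sp2, C3 sp2, C4 sp2, C5 sp, C6 sp2, C7 sp3, C8 sp, C9 sp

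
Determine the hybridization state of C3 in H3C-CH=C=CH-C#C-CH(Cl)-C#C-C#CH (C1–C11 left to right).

C3 is sp: 2 σ bonds, plus two π bonds, 2 electron-density regions.

sp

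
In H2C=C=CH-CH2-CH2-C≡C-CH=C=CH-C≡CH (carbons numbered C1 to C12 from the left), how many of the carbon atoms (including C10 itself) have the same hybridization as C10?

C10 is sp2 (one π bond).
C1: sp2 ✓
C2: sp
C3: sp2 ✓
C4: sp3
C5: sp3
C6: sp
C7: sp
C8: sp2 ✓
C9: sp
C10: sp2 ✓
C11: sp
C12: sp
4 carbons are sp2.

4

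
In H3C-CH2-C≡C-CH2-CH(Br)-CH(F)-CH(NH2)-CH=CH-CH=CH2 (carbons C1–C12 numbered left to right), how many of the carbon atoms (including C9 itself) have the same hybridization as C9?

4

C9 is sp2 (one π bond).
C1: sp3
C2: sp3
C3: sp
C4: sp
C5: sp3
C6: sp3
C7: sp3
C8: sp3
C9: sp2 ✓
C10: sp2 ✓
C11: sp2 ✓
C12: sp2 ✓
4 carbons are sp2.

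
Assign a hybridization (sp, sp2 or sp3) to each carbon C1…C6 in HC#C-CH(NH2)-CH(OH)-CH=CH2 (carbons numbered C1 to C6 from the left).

C1 carries 2 σ bonds, plus two π bonds, giving a steric number of 2, so it is sp.
C2 has 2 σ bonds, plus two π bonds: steric number 2 → sp.
C3 (4 σ bonds) has steric number 4: sp3.
C4 is sp3: 4 σ bonds, 4 electron-density regions.
C5: 3 σ bonds, plus one π bond; 3 regions of electron density → sp2.
C6 carries 3 σ bonds, plus one π bond, giving a steric number of 3, so it is sp2.

C1 sp, C2 sp, C3 sp3, C4 sp3, C5 sp2, C6 sp2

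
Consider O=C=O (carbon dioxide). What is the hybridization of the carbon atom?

Two σ bonds, two π bonds → steric number 2 → sp.

sp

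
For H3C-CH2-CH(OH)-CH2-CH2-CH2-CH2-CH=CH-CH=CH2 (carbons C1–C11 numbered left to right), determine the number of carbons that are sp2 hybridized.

4

C1: sp3
C2: sp3
C3: sp3
C4: sp3
C5: sp3
C6: sp3
C7: sp3
C8: sp2 ✓
C9: sp2 ✓
C10: sp2 ✓
C11: sp2 ✓
C8, C9, C10, C11 → 4 sp2 carbons.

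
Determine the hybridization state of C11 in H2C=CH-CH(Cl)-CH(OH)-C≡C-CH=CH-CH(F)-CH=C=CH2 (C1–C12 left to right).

C11 has 2 σ bonds, plus two π bonds: steric number 2 → sp.

sp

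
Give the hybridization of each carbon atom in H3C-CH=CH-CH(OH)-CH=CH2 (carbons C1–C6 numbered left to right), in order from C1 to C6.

C1 sp3, C2 sp2, C3 sp2, C4 sp3, C5 sp2, C6 sp2

C1 has 4 σ bonds: steric number 4 → sp3.
C2 (3 σ bonds, plus one π bond) has steric number 3: sp2.
C3 carries 3 σ bonds, plus one π bond, giving a steric number of 3, so it is sp2.
C4 (4 σ bonds) has steric number 4: sp3.
C5 is sp2: 3 σ bonds, plus one π bond, 3 electron-density regions.
C6 is sp2: 3 σ bonds, plus one π bond, 3 electron-density regions.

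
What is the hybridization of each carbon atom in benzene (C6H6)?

Every ring carbon has three σ bonds and contributes one p electron to the aromatic π system.

sp²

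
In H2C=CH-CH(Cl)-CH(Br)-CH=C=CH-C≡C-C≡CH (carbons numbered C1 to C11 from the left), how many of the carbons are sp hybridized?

C1: sp2
C2: sp2
C3: sp3
C4: sp3
C5: sp2
C6: sp ✓
C7: sp2
C8: sp ✓
C9: sp ✓
C10: sp ✓
C11: sp ✓
C6, C8, C9, C10, C11 → 5 sp carbons.

5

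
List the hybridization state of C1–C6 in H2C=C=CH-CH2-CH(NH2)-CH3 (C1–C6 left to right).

C1 — 3 σ bonds, plus one π bond. Steric number 3, so sp2.
C2: 2 σ bonds, plus two π bonds — 2 electron domains, sp.
C3 (3 σ bonds, plus one π bond) has steric number 3: sp2.
C4 — 4 σ bonds. Steric number 4, so sp3.
C5: 4 σ bonds; 4 regions of electron density → sp3.
C6 — 4 σ bonds. Steric number 4, so sp3.

C1 sp2, C2 sp, C3 sp2, C4 sp3, C5 sp3, C6 sp3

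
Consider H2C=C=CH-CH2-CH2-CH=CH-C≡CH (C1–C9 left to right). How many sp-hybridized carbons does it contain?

3

C1: sp2
C2: sp ✓
C3: sp2
C4: sp3
C5: sp3
C6: sp2
C7: sp2
C8: sp ✓
C9: sp ✓
C2, C8, C9 → 3 sp carbons.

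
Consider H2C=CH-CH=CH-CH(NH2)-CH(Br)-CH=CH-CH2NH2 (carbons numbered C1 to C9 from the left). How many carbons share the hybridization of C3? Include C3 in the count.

6

C3 is sp2 (one π bond).
C1: sp2 ✓
C2: sp2 ✓
C3: sp2 ✓
C4: sp2 ✓
C5: sp3
C6: sp3
C7: sp2 ✓
C8: sp2 ✓
C9: sp3
6 carbons are sp2.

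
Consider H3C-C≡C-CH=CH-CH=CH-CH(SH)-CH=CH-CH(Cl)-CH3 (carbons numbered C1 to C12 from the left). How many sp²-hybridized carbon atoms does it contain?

6

C1: sp3
C2: sp
C3: sp
C4: sp2 ✓
C5: sp2 ✓
C6: sp2 ✓
C7: sp2 ✓
C8: sp3
C9: sp2 ✓
C10: sp2 ✓
C11: sp3
C12: sp3
C4, C5, C6, C7, C9, C10 → 6 sp2 carbons.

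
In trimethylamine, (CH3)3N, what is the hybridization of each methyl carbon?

sp³

Each methyl carbon has 4 σ bonds: steric number 4 → sp3.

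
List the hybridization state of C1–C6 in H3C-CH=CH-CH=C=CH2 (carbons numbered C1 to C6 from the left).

C1 sp3, C2 sp2, C3 sp2, C4 sp2, C5 sp, C6 sp2

C1: 4 σ bonds; 4 regions of electron density → sp3.
C2 has 3 σ bonds, plus one π bond: steric number 3 → sp2.
C3 (3 σ bonds, plus one π bond) has steric number 3: sp2.
C4: 3 σ bonds, plus one π bond — 3 electron domains, sp2.
C5 is sp: 2 σ bonds, plus two π bonds, 2 electron-density regions.
C6 has 3 σ bonds, plus one π bond: steric number 3 → sp2.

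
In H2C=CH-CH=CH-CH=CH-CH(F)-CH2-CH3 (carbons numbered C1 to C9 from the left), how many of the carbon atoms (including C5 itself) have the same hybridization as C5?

C5 is sp2 (one π bond).
C1: sp2 ✓
C2: sp2 ✓
C3: sp2 ✓
C4: sp2 ✓
C5: sp2 ✓
C6: sp2 ✓
C7: sp3
C8: sp3
C9: sp3
6 carbons are sp2.

6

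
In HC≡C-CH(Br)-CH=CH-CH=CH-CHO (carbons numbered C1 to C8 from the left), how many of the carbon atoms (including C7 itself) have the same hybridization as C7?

C7 is sp2 (one π bond).
C1: sp
C2: sp
C3: sp3
C4: sp2 ✓
C5: sp2 ✓
C6: sp2 ✓
C7: sp2 ✓
C8: sp2 ✓
5 carbons are sp2.

5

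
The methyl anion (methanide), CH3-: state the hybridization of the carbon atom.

sp^3

Three σ bonds + one lone pair = steric number 4 → sp3, pyramidal.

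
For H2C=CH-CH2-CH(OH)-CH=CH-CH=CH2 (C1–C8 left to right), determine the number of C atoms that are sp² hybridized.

C1: sp2 ✓
C2: sp2 ✓
C3: sp3
C4: sp3
C5: sp2 ✓
C6: sp2 ✓
C7: sp2 ✓
C8: sp2 ✓
C1, C2, C5, C6, C7, C8 → 6 sp2 carbons.

6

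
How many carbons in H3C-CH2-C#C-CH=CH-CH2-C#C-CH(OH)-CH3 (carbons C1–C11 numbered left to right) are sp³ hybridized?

5

C1: sp3 ✓
C2: sp3 ✓
C3: sp
C4: sp
C5: sp2
C6: sp2
C7: sp3 ✓
C8: sp
C9: sp
C10: sp3 ✓
C11: sp3 ✓
C1, C2, C7, C10, C11 → 5 sp3 carbons.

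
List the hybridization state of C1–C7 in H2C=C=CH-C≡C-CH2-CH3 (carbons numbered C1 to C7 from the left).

C1 sp2, C2 sp, C3 sp2, C4 sp, C5 sp, C6 sp3, C7 sp3

C1: 3 σ bonds, plus one π bond — 3 electron domains, sp2.
C2 has 2 σ bonds, plus two π bonds: steric number 2 → sp.
C3 (3 σ bonds, plus one π bond) has steric number 3: sp2.
C4: 2 σ bonds, plus two π bonds; 2 regions of electron density → sp.
C5 is sp: 2 σ bonds, plus two π bonds, 2 electron-density regions.
C6 is sp3: 4 σ bonds, 4 electron-density regions.
C7 has 4 σ bonds: steric number 4 → sp3.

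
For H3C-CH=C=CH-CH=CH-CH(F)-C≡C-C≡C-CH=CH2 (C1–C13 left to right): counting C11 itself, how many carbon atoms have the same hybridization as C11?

C11 is sp (two π bonds).
C1: sp3
C2: sp2
C3: sp ✓
C4: sp2
C5: sp2
C6: sp2
C7: sp3
C8: sp ✓
C9: sp ✓
C10: sp ✓
C11: sp ✓
C12: sp2
C13: sp2
5 carbons are sp.

5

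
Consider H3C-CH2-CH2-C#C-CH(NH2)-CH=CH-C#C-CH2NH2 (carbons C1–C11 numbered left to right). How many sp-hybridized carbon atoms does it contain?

C1: sp3
C2: sp3
C3: sp3
C4: sp ✓
C5: sp ✓
C6: sp3
C7: sp2
C8: sp2
C9: sp ✓
C10: sp ✓
C11: sp3
C4, C5, C9, C10 → 4 sp carbons.

4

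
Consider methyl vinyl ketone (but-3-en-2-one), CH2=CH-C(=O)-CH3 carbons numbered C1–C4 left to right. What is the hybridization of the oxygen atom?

sp^2

The oxygen atom: 1 σ bond and 2 lone pairs, plus one π bond — 3 electron domains, sp2.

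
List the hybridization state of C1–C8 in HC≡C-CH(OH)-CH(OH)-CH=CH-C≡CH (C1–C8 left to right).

C1 — 2 σ bonds, plus two π bonds. Steric number 2, so sp.
C2 — 2 σ bonds, plus two π bonds. Steric number 2, so sp.
C3 has 4 σ bonds: steric number 4 → sp3.
C4 has 4 σ bonds: steric number 4 → sp3.
C5 has 3 σ bonds, plus one π bond: steric number 3 → sp2.
C6 has 3 σ bonds, plus one π bond: steric number 3 → sp2.
C7 — 2 σ bonds, plus two π bonds. Steric number 2, so sp.
C8 (2 σ bonds, plus two π bonds) has steric number 2: sp.

C1 sp, C2 sp, C3 sp3, C4 sp3, C5 sp2, C6 sp2, C7 sp, C8 sp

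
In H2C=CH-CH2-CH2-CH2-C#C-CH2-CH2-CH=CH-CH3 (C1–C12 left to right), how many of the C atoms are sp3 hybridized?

6

C1: sp2
C2: sp2
C3: sp3 ✓
C4: sp3 ✓
C5: sp3 ✓
C6: sp
C7: sp
C8: sp3 ✓
C9: sp3 ✓
C10: sp2
C11: sp2
C12: sp3 ✓
C3, C4, C5, C8, C9, C12 → 6 sp3 carbons.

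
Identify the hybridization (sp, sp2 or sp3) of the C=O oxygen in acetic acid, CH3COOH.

The C=O oxygen — 1 σ bond and 2 lone pairs, plus one π bond. Steric number 3, so sp2.

sp2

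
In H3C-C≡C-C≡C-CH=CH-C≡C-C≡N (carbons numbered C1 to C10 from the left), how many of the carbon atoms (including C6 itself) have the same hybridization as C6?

2

C6 is sp2 (one π bond).
C1: sp3
C2: sp
C3: sp
C4: sp
C5: sp
C6: sp2 ✓
C7: sp2 ✓
C8: sp
C9: sp
C10: sp
2 carbons are sp2.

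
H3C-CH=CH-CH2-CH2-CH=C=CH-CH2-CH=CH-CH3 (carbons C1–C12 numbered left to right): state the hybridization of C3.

C3: 3 σ bonds, plus one π bond — 3 electron domains, sp2.

sp^2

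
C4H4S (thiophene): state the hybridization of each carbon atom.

Each carbon atom carries 3 σ bonds, plus one π bond, giving a steric number of 3, so it is sp2.

sp^2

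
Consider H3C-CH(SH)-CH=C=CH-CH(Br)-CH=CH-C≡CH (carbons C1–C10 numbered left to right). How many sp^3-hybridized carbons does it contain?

C1: sp3 ✓
C2: sp3 ✓
C3: sp2
C4: sp
C5: sp2
C6: sp3 ✓
C7: sp2
C8: sp2
C9: sp
C10: sp
C1, C2, C6 → 3 sp3 carbons.

3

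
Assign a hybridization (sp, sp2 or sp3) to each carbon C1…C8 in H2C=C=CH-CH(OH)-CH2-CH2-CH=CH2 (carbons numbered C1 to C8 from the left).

C1: 3 σ bonds, plus one π bond; 3 regions of electron density → sp2.
C2 has 2 σ bonds, plus two π bonds: steric number 2 → sp.
C3 (3 σ bonds, plus one π bond) has steric number 3: sp2.
C4: 4 σ bonds; 4 regions of electron density → sp3.
C5: 4 σ bonds — 4 electron domains, sp3.
C6 (4 σ bonds) has steric number 4: sp3.
C7: 3 σ bonds, plus one π bond; 3 regions of electron density → sp2.
C8 is sp2: 3 σ bonds, plus one π bond, 3 electron-density regions.

C1 sp2, C2 sp, C3 sp2, C4 sp3, C5 sp3, C6 sp3, C7 sp2, C8 sp2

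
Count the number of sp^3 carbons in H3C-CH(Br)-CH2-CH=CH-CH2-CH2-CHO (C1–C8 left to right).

C1: sp3 ✓
C2: sp3 ✓
C3: sp3 ✓
C4: sp2
C5: sp2
C6: sp3 ✓
C7: sp3 ✓
C8: sp2
C1, C2, C3, C6, C7 → 5 sp3 carbons.

5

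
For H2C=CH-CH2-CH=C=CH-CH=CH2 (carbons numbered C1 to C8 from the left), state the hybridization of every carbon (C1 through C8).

C1 has 3 σ bonds, plus one π bond: steric number 3 → sp2.
C2 — 3 σ bonds, plus one π bond. Steric number 3, so sp2.
C3 — 4 σ bonds. Steric number 4, so sp3.
C4 (3 σ bonds, plus one π bond) has steric number 3: sp2.
C5 — 2 σ bonds, plus two π bonds. Steric number 2, so sp.
C6: 3 σ bonds, plus one π bond — 3 electron domains, sp2.
C7 (3 σ bonds, plus one π bond) has steric number 3: sp2.
C8 carries 3 σ bonds, plus one π bond, giving a steric number of 3, so it is sp2.

C1 sp2, C2 sp2, C3 sp3, C4 sp2, C5 sp, C6 sp2, C7 sp2, C8 sp2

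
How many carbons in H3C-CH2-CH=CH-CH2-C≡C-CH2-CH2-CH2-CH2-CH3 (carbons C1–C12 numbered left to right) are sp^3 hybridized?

C1: sp3 ✓
C2: sp3 ✓
C3: sp2
C4: sp2
C5: sp3 ✓
C6: sp
C7: sp
C8: sp3 ✓
C9: sp3 ✓
C10: sp3 ✓
C11: sp3 ✓
C12: sp3 ✓
C1, C2, C5, C8, C9, C10, C11, C12 → 8 sp3 carbons.

8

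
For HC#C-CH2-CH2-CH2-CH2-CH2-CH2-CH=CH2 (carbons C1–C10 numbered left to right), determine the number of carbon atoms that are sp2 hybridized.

2

C1: sp
C2: sp
C3: sp3
C4: sp3
C5: sp3
C6: sp3
C7: sp3
C8: sp3
C9: sp2 ✓
C10: sp2 ✓
C9, C10 → 2 sp2 carbons.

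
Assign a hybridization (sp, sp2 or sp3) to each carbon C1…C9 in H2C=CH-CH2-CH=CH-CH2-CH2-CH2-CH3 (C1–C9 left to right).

C1 sp2, C2 sp2, C3 sp3, C4 sp2, C5 sp2, C6 sp3, C7 sp3, C8 sp3, C9 sp3

C1 is sp2: 3 σ bonds, plus one π bond, 3 electron-density regions.
C2 is sp2: 3 σ bonds, plus one π bond, 3 electron-density regions.
C3 is sp3: 4 σ bonds, 4 electron-density regions.
C4: 3 σ bonds, plus one π bond — 3 electron domains, sp2.
C5 — 3 σ bonds, plus one π bond. Steric number 3, so sp2.
C6 (4 σ bonds) has steric number 4: sp3.
C7 is sp3: 4 σ bonds, 4 electron-density regions.
C8 (4 σ bonds) has steric number 4: sp3.
C9: 4 σ bonds; 4 regions of electron density → sp3.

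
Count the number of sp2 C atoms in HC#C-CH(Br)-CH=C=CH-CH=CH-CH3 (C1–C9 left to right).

C1: sp
C2: sp
C3: sp3
C4: sp2 ✓
C5: sp
C6: sp2 ✓
C7: sp2 ✓
C8: sp2 ✓
C9: sp3
C4, C6, C7, C8 → 4 sp2 carbons.

4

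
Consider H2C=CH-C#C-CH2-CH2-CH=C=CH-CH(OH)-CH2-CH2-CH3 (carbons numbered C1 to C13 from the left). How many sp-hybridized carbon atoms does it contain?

3

C1: sp2
C2: sp2
C3: sp ✓
C4: sp ✓
C5: sp3
C6: sp3
C7: sp2
C8: sp ✓
C9: sp2
C10: sp3
C11: sp3
C12: sp3
C13: sp3
C3, C4, C8 → 3 sp carbons.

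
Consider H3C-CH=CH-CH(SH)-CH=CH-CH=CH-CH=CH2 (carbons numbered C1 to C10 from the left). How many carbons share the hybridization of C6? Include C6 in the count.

C6 is sp2 (one π bond).
C1: sp3
C2: sp2 ✓
C3: sp2 ✓
C4: sp3
C5: sp2 ✓
C6: sp2 ✓
C7: sp2 ✓
C8: sp2 ✓
C9: sp2 ✓
C10: sp2 ✓
8 carbons are sp2.

8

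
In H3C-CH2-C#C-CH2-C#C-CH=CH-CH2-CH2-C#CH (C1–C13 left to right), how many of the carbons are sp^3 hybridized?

C1: sp3 ✓
C2: sp3 ✓
C3: sp
C4: sp
C5: sp3 ✓
C6: sp
C7: sp
C8: sp2
C9: sp2
C10: sp3 ✓
C11: sp3 ✓
C12: sp
C13: sp
C1, C2, C5, C10, C11 → 5 sp3 carbons.

5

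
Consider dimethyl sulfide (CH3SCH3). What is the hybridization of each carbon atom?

sp³

Each carbon atom — 4 σ bonds. Steric number 4, so sp3.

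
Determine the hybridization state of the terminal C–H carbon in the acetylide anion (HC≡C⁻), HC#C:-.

sp

The terminal C–H carbon: 2 σ bonds, plus two π bonds — 2 electron domains, sp.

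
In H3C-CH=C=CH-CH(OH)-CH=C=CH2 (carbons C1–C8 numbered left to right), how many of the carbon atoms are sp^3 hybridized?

2

C1: sp3 ✓
C2: sp2
C3: sp
C4: sp2
C5: sp3 ✓
C6: sp2
C7: sp
C8: sp2
C1, C5 → 2 sp3 carbons.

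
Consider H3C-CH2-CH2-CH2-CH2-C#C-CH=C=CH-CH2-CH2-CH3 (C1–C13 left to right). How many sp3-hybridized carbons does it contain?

8

C1: sp3 ✓
C2: sp3 ✓
C3: sp3 ✓
C4: sp3 ✓
C5: sp3 ✓
C6: sp
C7: sp
C8: sp2
C9: sp
C10: sp2
C11: sp3 ✓
C12: sp3 ✓
C13: sp3 ✓
C1, C2, C3, C4, C5, C11, C12, C13 → 8 sp3 carbons.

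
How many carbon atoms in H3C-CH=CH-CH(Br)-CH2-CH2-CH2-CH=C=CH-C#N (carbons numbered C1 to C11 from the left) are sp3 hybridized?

5

C1: sp3 ✓
C2: sp2
C3: sp2
C4: sp3 ✓
C5: sp3 ✓
C6: sp3 ✓
C7: sp3 ✓
C8: sp2
C9: sp
C10: sp2
C11: sp
C1, C4, C5, C6, C7 → 5 sp3 carbons.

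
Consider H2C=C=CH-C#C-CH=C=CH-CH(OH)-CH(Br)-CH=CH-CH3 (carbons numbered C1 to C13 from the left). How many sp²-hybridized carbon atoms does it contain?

C1: sp2 ✓
C2: sp
C3: sp2 ✓
C4: sp
C5: sp
C6: sp2 ✓
C7: sp
C8: sp2 ✓
C9: sp3
C10: sp3
C11: sp2 ✓
C12: sp2 ✓
C13: sp3
C1, C3, C6, C8, C11, C12 → 6 sp2 carbons.

6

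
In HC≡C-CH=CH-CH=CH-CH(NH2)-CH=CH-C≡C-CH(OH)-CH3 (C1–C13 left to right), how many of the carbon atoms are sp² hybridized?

6

C1: sp
C2: sp
C3: sp2 ✓
C4: sp2 ✓
C5: sp2 ✓
C6: sp2 ✓
C7: sp3
C8: sp2 ✓
C9: sp2 ✓
C10: sp
C11: sp
C12: sp3
C13: sp3
C3, C4, C5, C6, C8, C9 → 6 sp2 carbons.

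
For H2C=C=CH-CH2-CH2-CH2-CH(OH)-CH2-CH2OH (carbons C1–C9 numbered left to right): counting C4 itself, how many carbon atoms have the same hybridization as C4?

6

C4 is sp3 (only σ bonds).
C1: sp2
C2: sp
C3: sp2
C4: sp3 ✓
C5: sp3 ✓
C6: sp3 ✓
C7: sp3 ✓
C8: sp3 ✓
C9: sp3 ✓
6 carbons are sp3.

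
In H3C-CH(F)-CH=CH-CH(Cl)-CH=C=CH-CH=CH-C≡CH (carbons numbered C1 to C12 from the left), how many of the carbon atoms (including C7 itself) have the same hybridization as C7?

C7 is sp (two π bonds).
C1: sp3
C2: sp3
C3: sp2
C4: sp2
C5: sp3
C6: sp2
C7: sp ✓
C8: sp2
C9: sp2
C10: sp2
C11: sp ✓
C12: sp ✓
3 carbons are sp.

3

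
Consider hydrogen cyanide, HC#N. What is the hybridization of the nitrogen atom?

sp

The nitrogen atom has 1 σ bond and 1 lone pair, plus two π bonds: steric number 2 → sp.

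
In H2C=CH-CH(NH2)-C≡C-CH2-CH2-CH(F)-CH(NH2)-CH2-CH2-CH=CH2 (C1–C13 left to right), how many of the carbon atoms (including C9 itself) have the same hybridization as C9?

C9 is sp3 (only σ bonds).
C1: sp2
C2: sp2
C3: sp3 ✓
C4: sp
C5: sp
C6: sp3 ✓
C7: sp3 ✓
C8: sp3 ✓
C9: sp3 ✓
C10: sp3 ✓
C11: sp3 ✓
C12: sp2
C13: sp2
7 carbons are sp3.

7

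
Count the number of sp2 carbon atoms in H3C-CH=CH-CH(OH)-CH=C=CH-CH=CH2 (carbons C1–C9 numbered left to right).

C1: sp3
C2: sp2 ✓
C3: sp2 ✓
C4: sp3
C5: sp2 ✓
C6: sp
C7: sp2 ✓
C8: sp2 ✓
C9: sp2 ✓
C2, C3, C5, C7, C8, C9 → 6 sp2 carbons.

6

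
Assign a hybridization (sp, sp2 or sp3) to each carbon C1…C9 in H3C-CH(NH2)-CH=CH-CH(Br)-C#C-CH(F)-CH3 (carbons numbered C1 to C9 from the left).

C1 — 4 σ bonds. Steric number 4, so sp3.
C2 (4 σ bonds) has steric number 4: sp3.
C3 — 3 σ bonds, plus one π bond. Steric number 3, so sp2.
C4 has 3 σ bonds, plus one π bond: steric number 3 → sp2.
C5 — 4 σ bonds. Steric number 4, so sp3.
C6: 2 σ bonds, plus two π bonds; 2 regions of electron density → sp.
C7 has 2 σ bonds, plus two π bonds: steric number 2 → sp.
C8 is sp3: 4 σ bonds, 4 electron-density regions.
C9 — 4 σ bonds. Steric number 4, so sp3.

C1 sp3, C2 sp3, C3 sp2, C4 sp2, C5 sp3, C6 sp, C7 sp, C8 sp3, C9 sp3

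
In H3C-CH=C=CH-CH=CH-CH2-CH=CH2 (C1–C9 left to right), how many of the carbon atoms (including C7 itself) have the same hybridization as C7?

2

C7 is sp3 (only σ bonds).
C1: sp3 ✓
C2: sp2
C3: sp
C4: sp2
C5: sp2
C6: sp2
C7: sp3 ✓
C8: sp2
C9: sp2
2 carbons are sp3.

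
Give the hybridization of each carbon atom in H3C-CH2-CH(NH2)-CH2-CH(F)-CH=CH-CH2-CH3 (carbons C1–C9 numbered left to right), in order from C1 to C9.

C1 is sp3: 4 σ bonds, 4 electron-density regions.
C2 — 4 σ bonds. Steric number 4, so sp3.
C3 — 4 σ bonds. Steric number 4, so sp3.
C4 is sp3: 4 σ bonds, 4 electron-density regions.
C5 (4 σ bonds) has steric number 4: sp3.
C6 carries 3 σ bonds, plus one π bond, giving a steric number of 3, so it is sp2.
C7 (3 σ bonds, plus one π bond) has steric number 3: sp2.
C8: 4 σ bonds — 4 electron domains, sp3.
C9 has 4 σ bonds: steric number 4 → sp3.

C1 sp3, C2 sp3, C3 sp3, C4 sp3, C5 sp3, C6 sp2, C7 sp2, C8 sp3, C9 sp3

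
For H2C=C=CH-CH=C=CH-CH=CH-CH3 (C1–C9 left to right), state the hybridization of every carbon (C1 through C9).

C1 carries 3 σ bonds, plus one π bond, giving a steric number of 3, so it is sp2.
C2 (2 σ bonds, plus two π bonds) has steric number 2: sp.
C3 carries 3 σ bonds, plus one π bond, giving a steric number of 3, so it is sp2.
C4 — 3 σ bonds, plus one π bond. Steric number 3, so sp2.
C5 — 2 σ bonds, plus two π bonds. Steric number 2, so sp.
C6 — 3 σ bonds, plus one π bond. Steric number 3, so sp2.
C7 (3 σ bonds, plus one π bond) has steric number 3: sp2.
C8: 3 σ bonds, plus one π bond — 3 electron domains, sp2.
C9 has 4 σ bonds: steric number 4 → sp3.

C1 sp2, C2 sp, C3 sp2, C4 sp2, C5 sp, C6 sp2, C7 sp2, C8 sp2, C9 sp3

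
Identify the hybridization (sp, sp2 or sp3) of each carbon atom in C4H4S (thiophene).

Each carbon atom is sp2: 3 σ bonds, plus one π bond, 3 electron-density regions.

sp2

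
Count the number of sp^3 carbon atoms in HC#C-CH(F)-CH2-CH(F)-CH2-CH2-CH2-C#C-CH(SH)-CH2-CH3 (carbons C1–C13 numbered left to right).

C1: sp
C2: sp
C3: sp3 ✓
C4: sp3 ✓
C5: sp3 ✓
C6: sp3 ✓
C7: sp3 ✓
C8: sp3 ✓
C9: sp
C10: sp
C11: sp3 ✓
C12: sp3 ✓
C13: sp3 ✓
C3, C4, C5, C6, C7, C8, C11, C12, C13 → 9 sp3 carbons.

9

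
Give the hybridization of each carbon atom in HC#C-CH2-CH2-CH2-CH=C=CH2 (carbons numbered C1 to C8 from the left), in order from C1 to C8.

C1: 2 σ bonds, plus two π bonds — 2 electron domains, sp.
C2: 2 σ bonds, plus two π bonds — 2 electron domains, sp.
C3 — 4 σ bonds. Steric number 4, so sp3.
C4: 4 σ bonds; 4 regions of electron density → sp3.
C5: 4 σ bonds — 4 electron domains, sp3.
C6 carries 3 σ bonds, plus one π bond, giving a steric number of 3, so it is sp2.
C7: 2 σ bonds, plus two π bonds — 2 electron domains, sp.
C8 (3 σ bonds, plus one π bond) has steric number 3: sp2.

C1 sp, C2 sp, C3 sp3, C4 sp3, C5 sp3, C6 sp2, C7 sp, C8 sp2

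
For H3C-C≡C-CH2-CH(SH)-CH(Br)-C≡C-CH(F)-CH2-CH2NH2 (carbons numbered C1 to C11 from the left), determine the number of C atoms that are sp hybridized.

4

C1: sp3
C2: sp ✓
C3: sp ✓
C4: sp3
C5: sp3
C6: sp3
C7: sp ✓
C8: sp ✓
C9: sp3
C10: sp3
C11: sp3
C2, C3, C7, C8 → 4 sp carbons.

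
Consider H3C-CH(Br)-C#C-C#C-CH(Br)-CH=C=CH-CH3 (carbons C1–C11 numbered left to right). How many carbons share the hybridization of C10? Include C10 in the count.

C10 is sp2 (one π bond).
C1: sp3
C2: sp3
C3: sp
C4: sp
C5: sp
C6: sp
C7: sp3
C8: sp2 ✓
C9: sp
C10: sp2 ✓
C11: sp3
2 carbons are sp2.

2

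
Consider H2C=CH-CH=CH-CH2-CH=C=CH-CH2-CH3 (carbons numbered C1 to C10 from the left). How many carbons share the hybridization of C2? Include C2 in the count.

C2 is sp2 (one π bond).
C1: sp2 ✓
C2: sp2 ✓
C3: sp2 ✓
C4: sp2 ✓
C5: sp3
C6: sp2 ✓
C7: sp
C8: sp2 ✓
C9: sp3
C10: sp3
6 carbons are sp2.

6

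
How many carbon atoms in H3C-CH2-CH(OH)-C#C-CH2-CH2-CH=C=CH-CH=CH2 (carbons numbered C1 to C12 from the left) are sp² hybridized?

C1: sp3
C2: sp3
C3: sp3
C4: sp
C5: sp
C6: sp3
C7: sp3
C8: sp2 ✓
C9: sp
C10: sp2 ✓
C11: sp2 ✓
C12: sp2 ✓
C8, C10, C11, C12 → 4 sp2 carbons.

4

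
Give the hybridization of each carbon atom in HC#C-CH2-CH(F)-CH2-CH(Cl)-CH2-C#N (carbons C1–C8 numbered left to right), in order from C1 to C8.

C1 sp, C2 sp, C3 sp3, C4 sp3, C5 sp3, C6 sp3, C7 sp3, C8 sp

C1 is sp: 2 σ bonds, plus two π bonds, 2 electron-density regions.
C2 has 2 σ bonds, plus two π bonds: steric number 2 → sp.
C3 — 4 σ bonds. Steric number 4, so sp3.
C4: 4 σ bonds — 4 electron domains, sp3.
C5 (4 σ bonds) has steric number 4: sp3.
C6: 4 σ bonds; 4 regions of electron density → sp3.
C7 has 4 σ bonds: steric number 4 → sp3.
C8 carries 2 σ bonds, plus two π bonds, giving a steric number of 2, so it is sp.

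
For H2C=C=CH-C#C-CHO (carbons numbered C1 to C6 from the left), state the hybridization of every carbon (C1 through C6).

C1 — 3 σ bonds, plus one π bond. Steric number 3, so sp2.
C2: 2 σ bonds, plus two π bonds; 2 regions of electron density → sp.
C3 (3 σ bonds, plus one π bond) has steric number 3: sp2.
C4: 2 σ bonds, plus two π bonds — 2 electron domains, sp.
C5 has 2 σ bonds, plus two π bonds: steric number 2 → sp.
C6 carries 3 σ bonds, plus one π bond, giving a steric number of 3, so it is sp2.

C1 sp2, C2 sp, C3 sp2, C4 sp, C5 sp, C6 sp2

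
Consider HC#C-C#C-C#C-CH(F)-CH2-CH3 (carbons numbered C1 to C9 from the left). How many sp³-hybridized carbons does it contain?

C1: sp
C2: sp
C3: sp
C4: sp
C5: sp
C6: sp
C7: sp3 ✓
C8: sp3 ✓
C9: sp3 ✓
C7, C8, C9 → 3 sp3 carbons.

3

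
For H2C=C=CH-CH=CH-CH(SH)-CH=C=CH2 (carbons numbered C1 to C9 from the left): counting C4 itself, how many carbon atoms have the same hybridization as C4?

6

C4 is sp2 (one π bond).
C1: sp2 ✓
C2: sp
C3: sp2 ✓
C4: sp2 ✓
C5: sp2 ✓
C6: sp3
C7: sp2 ✓
C8: sp
C9: sp2 ✓
6 carbons are sp2.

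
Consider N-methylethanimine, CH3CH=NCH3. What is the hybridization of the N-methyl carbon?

sp3

The N-methyl carbon (4 σ bonds) has steric number 4: sp3.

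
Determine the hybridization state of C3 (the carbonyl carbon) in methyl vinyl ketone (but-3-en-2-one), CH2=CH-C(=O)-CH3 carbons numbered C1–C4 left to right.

C3 (the carbonyl carbon): 3 σ bonds, plus one π bond; 3 regions of electron density → sp2.

sp2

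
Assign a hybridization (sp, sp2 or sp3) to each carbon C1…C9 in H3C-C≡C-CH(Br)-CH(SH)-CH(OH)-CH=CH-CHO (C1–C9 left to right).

C1 sp3, C2 sp, C3 sp, C4 sp3, C5 sp3, C6 sp3, C7 sp2, C8 sp2, C9 sp2

C1 (4 σ bonds) has steric number 4: sp3.
C2 has 2 σ bonds, plus two π bonds: steric number 2 → sp.
C3 (2 σ bonds, plus two π bonds) has steric number 2: sp.
C4 is sp3: 4 σ bonds, 4 electron-density regions.
C5: 4 σ bonds — 4 electron domains, sp3.
C6 (4 σ bonds) has steric number 4: sp3.
C7: 3 σ bonds, plus one π bond; 3 regions of electron density → sp2.
C8 carries 3 σ bonds, plus one π bond, giving a steric number of 3, so it is sp2.
C9 carries 3 σ bonds, plus one π bond, giving a steric number of 3, so it is sp2.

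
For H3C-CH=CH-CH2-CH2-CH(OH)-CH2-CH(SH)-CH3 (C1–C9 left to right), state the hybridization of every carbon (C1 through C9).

C1: 4 σ bonds — 4 electron domains, sp3.
C2 — 3 σ bonds, plus one π bond. Steric number 3, so sp2.
C3 (3 σ bonds, plus one π bond) has steric number 3: sp2.
C4 — 4 σ bonds. Steric number 4, so sp3.
C5 (4 σ bonds) has steric number 4: sp3.
C6 has 4 σ bonds: steric number 4 → sp3.
C7 — 4 σ bonds. Steric number 4, so sp3.
C8 (4 σ bonds) has steric number 4: sp3.
C9 (4 σ bonds) has steric number 4: sp3.

C1 sp3, C2 sp2, C3 sp2, C4 sp3, C5 sp3, C6 sp3, C7 sp3, C8 sp3, C9 sp3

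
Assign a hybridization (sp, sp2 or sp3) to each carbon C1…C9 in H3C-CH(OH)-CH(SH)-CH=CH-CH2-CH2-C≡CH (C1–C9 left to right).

C1 (4 σ bonds) has steric number 4: sp3.
C2: 4 σ bonds — 4 electron domains, sp3.
C3 carries 4 σ bonds, giving a steric number of 4, so it is sp3.
C4 is sp2: 3 σ bonds, plus one π bond, 3 electron-density regions.
C5 is sp2: 3 σ bonds, plus one π bond, 3 electron-density regions.
C6 carries 4 σ bonds, giving a steric number of 4, so it is sp3.
C7 (4 σ bonds) has steric number 4: sp3.
C8 (2 σ bonds, plus two π bonds) has steric number 2: sp.
C9 — 2 σ bonds, plus two π bonds. Steric number 2, so sp.

C1 sp3, C2 sp3, C3 sp3, C4 sp2, C5 sp2, C6 sp3, C7 sp3, C8 sp, C9 sp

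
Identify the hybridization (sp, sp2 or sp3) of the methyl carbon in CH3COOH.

sp3

The methyl carbon: 4 σ bonds; 4 regions of electron density → sp3.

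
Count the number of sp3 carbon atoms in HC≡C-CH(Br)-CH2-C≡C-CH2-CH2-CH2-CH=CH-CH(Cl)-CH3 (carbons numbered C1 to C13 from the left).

7

C1: sp
C2: sp
C3: sp3 ✓
C4: sp3 ✓
C5: sp
C6: sp
C7: sp3 ✓
C8: sp3 ✓
C9: sp3 ✓
C10: sp2
C11: sp2
C12: sp3 ✓
C13: sp3 ✓
C3, C4, C7, C8, C9, C12, C13 → 7 sp3 carbons.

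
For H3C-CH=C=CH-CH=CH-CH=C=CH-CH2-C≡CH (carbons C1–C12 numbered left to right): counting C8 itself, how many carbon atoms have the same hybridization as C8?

C8 is sp (two π bonds).
C1: sp3
C2: sp2
C3: sp ✓
C4: sp2
C5: sp2
C6: sp2
C7: sp2
C8: sp ✓
C9: sp2
C10: sp3
C11: sp ✓
C12: sp ✓
4 carbons are sp.

4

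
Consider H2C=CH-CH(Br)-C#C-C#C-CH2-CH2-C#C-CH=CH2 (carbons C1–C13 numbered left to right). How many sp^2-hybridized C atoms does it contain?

4

C1: sp2 ✓
C2: sp2 ✓
C3: sp3
C4: sp
C5: sp
C6: sp
C7: sp
C8: sp3
C9: sp3
C10: sp
C11: sp
C12: sp2 ✓
C13: sp2 ✓
C1, C2, C12, C13 → 4 sp2 carbons.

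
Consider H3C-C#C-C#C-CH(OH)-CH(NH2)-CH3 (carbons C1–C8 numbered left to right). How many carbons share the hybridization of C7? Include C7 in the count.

4

C7 is sp3 (only σ bonds).
C1: sp3 ✓
C2: sp
C3: sp
C4: sp
C5: sp
C6: sp3 ✓
C7: sp3 ✓
C8: sp3 ✓
4 carbons are sp3.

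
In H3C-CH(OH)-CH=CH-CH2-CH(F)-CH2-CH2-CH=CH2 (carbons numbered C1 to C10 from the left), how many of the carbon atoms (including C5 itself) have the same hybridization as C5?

C5 is sp3 (only σ bonds).
C1: sp3 ✓
C2: sp3 ✓
C3: sp2
C4: sp2
C5: sp3 ✓
C6: sp3 ✓
C7: sp3 ✓
C8: sp3 ✓
C9: sp2
C10: sp2
6 carbons are sp3.

6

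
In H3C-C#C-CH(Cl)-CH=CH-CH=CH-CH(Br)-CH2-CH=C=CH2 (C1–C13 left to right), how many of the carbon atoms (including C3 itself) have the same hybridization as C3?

3

C3 is sp (two π bonds).
C1: sp3
C2: sp ✓
C3: sp ✓
C4: sp3
C5: sp2
C6: sp2
C7: sp2
C8: sp2
C9: sp3
C10: sp3
C11: sp2
C12: sp ✓
C13: sp2
3 carbons are sp.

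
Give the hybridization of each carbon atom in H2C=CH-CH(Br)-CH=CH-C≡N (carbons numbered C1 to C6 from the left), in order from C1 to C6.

C1 sp2, C2 sp2, C3 sp3, C4 sp2, C5 sp2, C6 sp

C1 has 3 σ bonds, plus one π bond: steric number 3 → sp2.
C2: 3 σ bonds, plus one π bond — 3 electron domains, sp2.
C3 — 4 σ bonds. Steric number 4, so sp3.
C4: 3 σ bonds, plus one π bond — 3 electron domains, sp2.
C5: 3 σ bonds, plus one π bond; 3 regions of electron density → sp2.
C6: 2 σ bonds, plus two π bonds; 2 regions of electron density → sp.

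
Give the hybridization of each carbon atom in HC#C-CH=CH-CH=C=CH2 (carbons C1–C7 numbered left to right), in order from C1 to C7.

C1 sp, C2 sp, C3 sp2, C4 sp2, C5 sp2, C6 sp, C7 sp2

C1: 2 σ bonds, plus two π bonds — 2 electron domains, sp.
C2 carries 2 σ bonds, plus two π bonds, giving a steric number of 2, so it is sp.
C3 has 3 σ bonds, plus one π bond: steric number 3 → sp2.
C4: 3 σ bonds, plus one π bond; 3 regions of electron density → sp2.
C5 — 3 σ bonds, plus one π bond. Steric number 3, so sp2.
C6: 2 σ bonds, plus two π bonds; 2 regions of electron density → sp.
C7: 3 σ bonds, plus one π bond; 3 regions of electron density → sp2.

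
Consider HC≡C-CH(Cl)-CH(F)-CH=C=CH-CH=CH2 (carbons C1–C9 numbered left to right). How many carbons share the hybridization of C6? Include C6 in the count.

C6 is sp (two π bonds).
C1: sp ✓
C2: sp ✓
C3: sp3
C4: sp3
C5: sp2
C6: sp ✓
C7: sp2
C8: sp2
C9: sp2
3 carbons are sp.

3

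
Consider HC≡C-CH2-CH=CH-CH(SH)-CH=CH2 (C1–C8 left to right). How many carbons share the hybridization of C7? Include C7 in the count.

C7 is sp2 (one π bond).
C1: sp
C2: sp
C3: sp3
C4: sp2 ✓
C5: sp2 ✓
C6: sp3
C7: sp2 ✓
C8: sp2 ✓
4 carbons are sp2.

4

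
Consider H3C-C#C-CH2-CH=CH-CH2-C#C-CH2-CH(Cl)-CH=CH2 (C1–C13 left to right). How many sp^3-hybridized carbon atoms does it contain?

5

C1: sp3 ✓
C2: sp
C3: sp
C4: sp3 ✓
C5: sp2
C6: sp2
C7: sp3 ✓
C8: sp
C9: sp
C10: sp3 ✓
C11: sp3 ✓
C12: sp2
C13: sp2
C1, C4, C7, C10, C11 → 5 sp3 carbons.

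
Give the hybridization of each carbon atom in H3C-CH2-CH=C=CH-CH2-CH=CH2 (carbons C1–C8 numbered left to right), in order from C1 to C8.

C1 sp3, C2 sp3, C3 sp2, C4 sp, C5 sp2, C6 sp3, C7 sp2, C8 sp2

C1 has 4 σ bonds: steric number 4 → sp3.
C2 carries 4 σ bonds, giving a steric number of 4, so it is sp3.
C3 — 3 σ bonds, plus one π bond. Steric number 3, so sp2.
C4 has 2 σ bonds, plus two π bonds: steric number 2 → sp.
C5: 3 σ bonds, plus one π bond; 3 regions of electron density → sp2.
C6 is sp3: 4 σ bonds, 4 electron-density regions.
C7 — 3 σ bonds, plus one π bond. Steric number 3, so sp2.
C8 — 3 σ bonds, plus one π bond. Steric number 3, so sp2.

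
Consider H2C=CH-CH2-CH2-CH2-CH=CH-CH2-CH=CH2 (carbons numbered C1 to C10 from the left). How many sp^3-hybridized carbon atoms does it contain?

C1: sp2
C2: sp2
C3: sp3 ✓
C4: sp3 ✓
C5: sp3 ✓
C6: sp2
C7: sp2
C8: sp3 ✓
C9: sp2
C10: sp2
C3, C4, C5, C8 → 4 sp3 carbons.

4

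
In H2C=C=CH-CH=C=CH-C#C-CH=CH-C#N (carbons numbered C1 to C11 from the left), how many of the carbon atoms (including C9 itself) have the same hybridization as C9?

6

C9 is sp2 (one π bond).
C1: sp2 ✓
C2: sp
C3: sp2 ✓
C4: sp2 ✓
C5: sp
C6: sp2 ✓
C7: sp
C8: sp
C9: sp2 ✓
C10: sp2 ✓
C11: sp
6 carbons are sp2.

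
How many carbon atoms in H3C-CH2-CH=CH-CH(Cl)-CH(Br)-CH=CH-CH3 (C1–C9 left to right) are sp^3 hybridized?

5

C1: sp3 ✓
C2: sp3 ✓
C3: sp2
C4: sp2
C5: sp3 ✓
C6: sp3 ✓
C7: sp2
C8: sp2
C9: sp3 ✓
C1, C2, C5, C6, C9 → 5 sp3 carbons.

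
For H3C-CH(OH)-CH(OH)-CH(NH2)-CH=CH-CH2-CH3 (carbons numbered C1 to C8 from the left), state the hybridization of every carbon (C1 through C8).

C1 (4 σ bonds) has steric number 4: sp3.
C2 (4 σ bonds) has steric number 4: sp3.
C3: 4 σ bonds — 4 electron domains, sp3.
C4 — 4 σ bonds. Steric number 4, so sp3.
C5 is sp2: 3 σ bonds, plus one π bond, 3 electron-density regions.
C6 (3 σ bonds, plus one π bond) has steric number 3: sp2.
C7 (4 σ bonds) has steric number 4: sp3.
C8 is sp3: 4 σ bonds, 4 electron-density regions.

C1 sp3, C2 sp3, C3 sp3, C4 sp3, C5 sp2, C6 sp2, C7 sp3, C8 sp3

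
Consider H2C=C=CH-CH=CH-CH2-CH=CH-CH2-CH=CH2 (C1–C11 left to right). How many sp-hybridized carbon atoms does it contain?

1

C1: sp2
C2: sp ✓
C3: sp2
C4: sp2
C5: sp2
C6: sp3
C7: sp2
C8: sp2
C9: sp3
C10: sp2
C11: sp2
C2 → 1 sp carbon.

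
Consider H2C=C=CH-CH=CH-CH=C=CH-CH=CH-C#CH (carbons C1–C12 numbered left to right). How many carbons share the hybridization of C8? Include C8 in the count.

C8 is sp2 (one π bond).
C1: sp2 ✓
C2: sp
C3: sp2 ✓
C4: sp2 ✓
C5: sp2 ✓
C6: sp2 ✓
C7: sp
C8: sp2 ✓
C9: sp2 ✓
C10: sp2 ✓
C11: sp
C12: sp
8 carbons are sp2.

8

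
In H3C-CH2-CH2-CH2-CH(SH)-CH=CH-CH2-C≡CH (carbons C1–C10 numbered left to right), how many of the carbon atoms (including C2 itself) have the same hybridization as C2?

C2 is sp3 (only σ bonds).
C1: sp3 ✓
C2: sp3 ✓
C3: sp3 ✓
C4: sp3 ✓
C5: sp3 ✓
C6: sp2
C7: sp2
C8: sp3 ✓
C9: sp
C10: sp
6 carbons are sp3.

6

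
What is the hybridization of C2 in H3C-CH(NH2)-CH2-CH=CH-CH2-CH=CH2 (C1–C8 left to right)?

sp³

C2: 4 σ bonds — 4 electron domains, sp3.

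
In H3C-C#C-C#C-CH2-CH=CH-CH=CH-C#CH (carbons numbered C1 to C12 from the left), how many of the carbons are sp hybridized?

C1: sp3
C2: sp ✓
C3: sp ✓
C4: sp ✓
C5: sp ✓
C6: sp3
C7: sp2
C8: sp2
C9: sp2
C10: sp2
C11: sp ✓
C12: sp ✓
C2, C3, C4, C5, C11, C12 → 6 sp carbons.

6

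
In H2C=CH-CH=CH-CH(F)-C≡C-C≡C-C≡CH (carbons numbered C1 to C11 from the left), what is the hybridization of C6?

sp

C6 has 2 σ bonds, plus two π bonds: steric number 2 → sp.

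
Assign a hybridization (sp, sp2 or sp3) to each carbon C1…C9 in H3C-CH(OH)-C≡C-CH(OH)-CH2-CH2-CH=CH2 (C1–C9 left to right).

C1 — 4 σ bonds. Steric number 4, so sp3.
C2 carries 4 σ bonds, giving a steric number of 4, so it is sp3.
C3 has 2 σ bonds, plus two π bonds: steric number 2 → sp.
C4: 2 σ bonds, plus two π bonds — 2 electron domains, sp.
C5: 4 σ bonds; 4 regions of electron density → sp3.
C6: 4 σ bonds; 4 regions of electron density → sp3.
C7 has 4 σ bonds: steric number 4 → sp3.
C8 — 3 σ bonds, plus one π bond. Steric number 3, so sp2.
C9: 3 σ bonds, plus one π bond — 3 electron domains, sp2.

C1 sp3, C2 sp3, C3 sp, C4 sp, C5 sp3, C6 sp3, C7 sp3, C8 sp2, C9 sp2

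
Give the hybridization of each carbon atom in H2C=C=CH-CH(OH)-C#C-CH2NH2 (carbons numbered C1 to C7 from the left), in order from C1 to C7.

C1 sp2, C2 sp, C3 sp2, C4 sp3, C5 sp, C6 sp, C7 sp3

C1: 3 σ bonds, plus one π bond — 3 electron domains, sp2.
C2: 2 σ bonds, plus two π bonds — 2 electron domains, sp.
C3: 3 σ bonds, plus one π bond — 3 electron domains, sp2.
C4 (4 σ bonds) has steric number 4: sp3.
C5 (2 σ bonds, plus two π bonds) has steric number 2: sp.
C6 — 2 σ bonds, plus two π bonds. Steric number 2, so sp.
C7 (4 σ bonds) has steric number 4: sp3.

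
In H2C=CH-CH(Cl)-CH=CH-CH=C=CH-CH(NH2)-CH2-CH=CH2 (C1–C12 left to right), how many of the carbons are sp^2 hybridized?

8

C1: sp2 ✓
C2: sp2 ✓
C3: sp3
C4: sp2 ✓
C5: sp2 ✓
C6: sp2 ✓
C7: sp
C8: sp2 ✓
C9: sp3
C10: sp3
C11: sp2 ✓
C12: sp2 ✓
C1, C2, C4, C5, C6, C8, C11, C12 → 8 sp2 carbons.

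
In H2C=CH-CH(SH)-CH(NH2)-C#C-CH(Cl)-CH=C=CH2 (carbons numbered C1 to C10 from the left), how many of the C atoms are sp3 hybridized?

3

C1: sp2
C2: sp2
C3: sp3 ✓
C4: sp3 ✓
C5: sp
C6: sp
C7: sp3 ✓
C8: sp2
C9: sp
C10: sp2
C3, C4, C7 → 3 sp3 carbons.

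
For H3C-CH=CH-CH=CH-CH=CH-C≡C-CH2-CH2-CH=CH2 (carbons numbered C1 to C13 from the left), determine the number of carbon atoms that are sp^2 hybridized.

C1: sp3
C2: sp2 ✓
C3: sp2 ✓
C4: sp2 ✓
C5: sp2 ✓
C6: sp2 ✓
C7: sp2 ✓
C8: sp
C9: sp
C10: sp3
C11: sp3
C12: sp2 ✓
C13: sp2 ✓
C2, C3, C4, C5, C6, C7, C12, C13 → 8 sp2 carbons.

8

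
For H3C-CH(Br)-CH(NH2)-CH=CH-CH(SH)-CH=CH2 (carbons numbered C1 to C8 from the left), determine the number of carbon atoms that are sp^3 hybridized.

4

C1: sp3 ✓
C2: sp3 ✓
C3: sp3 ✓
C4: sp2
C5: sp2
C6: sp3 ✓
C7: sp2
C8: sp2
C1, C2, C3, C6 → 4 sp3 carbons.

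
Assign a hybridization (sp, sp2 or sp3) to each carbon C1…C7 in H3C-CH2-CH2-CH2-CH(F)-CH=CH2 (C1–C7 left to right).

C1 sp3, C2 sp3, C3 sp3, C4 sp3, C5 sp3, C6 sp2, C7 sp2

C1 (4 σ bonds) has steric number 4: sp3.
C2 has 4 σ bonds: steric number 4 → sp3.
C3 is sp3: 4 σ bonds, 4 electron-density regions.
C4 (4 σ bonds) has steric number 4: sp3.
C5: 4 σ bonds — 4 electron domains, sp3.
C6: 3 σ bonds, plus one π bond — 3 electron domains, sp2.
C7 — 3 σ bonds, plus one π bond. Steric number 3, so sp2.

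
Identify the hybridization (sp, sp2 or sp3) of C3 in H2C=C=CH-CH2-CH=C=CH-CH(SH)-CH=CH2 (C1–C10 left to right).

C3: 3 σ bonds, plus one π bond; 3 regions of electron density → sp2.

sp^2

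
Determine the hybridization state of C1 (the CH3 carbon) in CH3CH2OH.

sp³

C1 (the CH3 carbon) — 4 σ bonds. Steric number 4, so sp3.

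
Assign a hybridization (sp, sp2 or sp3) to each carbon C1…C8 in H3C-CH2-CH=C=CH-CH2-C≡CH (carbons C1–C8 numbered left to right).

C1 sp3, C2 sp3, C3 sp2, C4 sp, C5 sp2, C6 sp3, C7 sp, C8 sp

C1 — 4 σ bonds. Steric number 4, so sp3.
C2: 4 σ bonds; 4 regions of electron density → sp3.
C3: 3 σ bonds, plus one π bond — 3 electron domains, sp2.
C4 — 2 σ bonds, plus two π bonds. Steric number 2, so sp.
C5: 3 σ bonds, plus one π bond; 3 regions of electron density → sp2.
C6 has 4 σ bonds: steric number 4 → sp3.
C7 — 2 σ bonds, plus two π bonds. Steric number 2, so sp.
C8 — 2 σ bonds, plus two π bonds. Steric number 2, so sp.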